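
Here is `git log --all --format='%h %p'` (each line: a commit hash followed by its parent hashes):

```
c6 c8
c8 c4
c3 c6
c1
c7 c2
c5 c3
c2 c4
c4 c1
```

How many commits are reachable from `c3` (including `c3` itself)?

5

Walking parent pointers from c3: reachable set = {c1, c3, c4, c6, c8}.
That is 5 commits.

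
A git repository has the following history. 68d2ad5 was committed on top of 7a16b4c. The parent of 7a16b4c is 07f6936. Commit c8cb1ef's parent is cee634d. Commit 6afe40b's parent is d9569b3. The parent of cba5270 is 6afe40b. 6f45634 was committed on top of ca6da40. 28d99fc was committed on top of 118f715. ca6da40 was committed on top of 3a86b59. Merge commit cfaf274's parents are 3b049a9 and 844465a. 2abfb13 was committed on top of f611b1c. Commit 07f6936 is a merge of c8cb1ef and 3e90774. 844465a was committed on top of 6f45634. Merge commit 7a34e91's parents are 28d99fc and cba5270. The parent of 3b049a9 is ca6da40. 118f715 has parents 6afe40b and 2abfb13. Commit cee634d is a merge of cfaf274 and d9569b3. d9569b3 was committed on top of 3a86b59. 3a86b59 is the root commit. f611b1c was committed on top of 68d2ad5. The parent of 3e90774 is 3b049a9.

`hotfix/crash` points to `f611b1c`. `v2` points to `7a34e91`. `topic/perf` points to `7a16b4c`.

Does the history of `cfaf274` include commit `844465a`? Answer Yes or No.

Ancestors of cfaf274 (commits reachable by following parents): {3a86b59, 3b049a9, 6f45634, 844465a, ca6da40, cfaf274}.
844465a is in that set, so it is an ancestor of cfaf274.

Yes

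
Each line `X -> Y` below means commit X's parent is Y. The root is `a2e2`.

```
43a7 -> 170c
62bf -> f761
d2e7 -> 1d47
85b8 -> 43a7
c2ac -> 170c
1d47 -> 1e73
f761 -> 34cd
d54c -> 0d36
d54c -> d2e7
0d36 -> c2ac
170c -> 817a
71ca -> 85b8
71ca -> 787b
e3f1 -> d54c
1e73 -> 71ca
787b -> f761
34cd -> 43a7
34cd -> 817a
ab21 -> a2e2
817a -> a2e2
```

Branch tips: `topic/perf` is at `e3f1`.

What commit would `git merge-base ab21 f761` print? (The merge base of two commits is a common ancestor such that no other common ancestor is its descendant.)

Ancestors of ab21: {a2e2, ab21}.
Ancestors of f761: {170c, 34cd, 43a7, 817a, a2e2, f761}.
Common ancestors: {a2e2}.
The only common ancestor is a2e2, so it is the merge base.

a2e2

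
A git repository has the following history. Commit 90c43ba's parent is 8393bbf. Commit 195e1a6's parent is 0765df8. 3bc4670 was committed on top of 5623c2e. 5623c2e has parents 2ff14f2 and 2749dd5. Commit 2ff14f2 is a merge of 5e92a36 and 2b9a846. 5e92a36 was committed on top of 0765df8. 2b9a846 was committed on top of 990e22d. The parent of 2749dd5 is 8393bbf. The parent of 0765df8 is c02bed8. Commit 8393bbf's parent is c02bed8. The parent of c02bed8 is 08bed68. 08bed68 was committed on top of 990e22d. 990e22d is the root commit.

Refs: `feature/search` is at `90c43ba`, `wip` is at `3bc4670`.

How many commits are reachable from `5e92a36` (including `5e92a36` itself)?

Walking parent pointers from 5e92a36: reachable set = {0765df8, 08bed68, 5e92a36, 990e22d, c02bed8}.
That is 5 commits.

5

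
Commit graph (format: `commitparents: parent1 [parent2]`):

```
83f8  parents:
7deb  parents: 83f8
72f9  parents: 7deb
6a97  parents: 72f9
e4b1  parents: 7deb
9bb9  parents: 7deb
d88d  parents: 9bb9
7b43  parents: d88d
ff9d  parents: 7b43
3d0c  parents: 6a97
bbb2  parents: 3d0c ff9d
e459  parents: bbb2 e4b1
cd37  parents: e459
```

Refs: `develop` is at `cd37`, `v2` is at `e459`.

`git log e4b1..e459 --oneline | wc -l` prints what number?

9

Reachable from e459: {3d0c, 6a97, 72f9, 7b43, 7deb, 83f8, 9bb9, bbb2, d88d, e459, e4b1, ff9d}.
Reachable from e4b1: {7deb, 83f8, e4b1}.
In e459's history but not e4b1's: {3d0c, 6a97, 72f9, 7b43, 9bb9, bbb2, d88d, e459, ff9d} — 9 commits.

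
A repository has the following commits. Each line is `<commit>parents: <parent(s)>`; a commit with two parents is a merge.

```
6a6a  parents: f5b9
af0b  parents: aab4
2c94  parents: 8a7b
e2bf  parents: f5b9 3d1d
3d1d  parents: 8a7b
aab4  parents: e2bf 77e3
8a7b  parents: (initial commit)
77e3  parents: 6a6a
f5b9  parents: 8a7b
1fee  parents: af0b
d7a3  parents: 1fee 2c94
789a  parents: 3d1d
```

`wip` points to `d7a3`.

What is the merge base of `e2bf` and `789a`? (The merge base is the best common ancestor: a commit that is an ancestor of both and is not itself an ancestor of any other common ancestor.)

3d1d

Ancestors of e2bf: {3d1d, 8a7b, e2bf, f5b9}.
Ancestors of 789a: {3d1d, 789a, 8a7b}.
Common ancestors: {3d1d, 8a7b}.
Among these, 3d1d is not an ancestor of any other common ancestor — it is the merge base.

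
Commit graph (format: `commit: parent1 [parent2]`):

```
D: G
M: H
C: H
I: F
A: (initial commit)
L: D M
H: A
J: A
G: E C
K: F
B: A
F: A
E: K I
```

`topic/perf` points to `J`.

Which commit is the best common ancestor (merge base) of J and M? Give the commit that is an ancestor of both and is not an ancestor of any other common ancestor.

Ancestors of J: {A, J}.
Ancestors of M: {A, H, M}.
Common ancestors: {A}.
The only common ancestor is A, so it is the merge base.

A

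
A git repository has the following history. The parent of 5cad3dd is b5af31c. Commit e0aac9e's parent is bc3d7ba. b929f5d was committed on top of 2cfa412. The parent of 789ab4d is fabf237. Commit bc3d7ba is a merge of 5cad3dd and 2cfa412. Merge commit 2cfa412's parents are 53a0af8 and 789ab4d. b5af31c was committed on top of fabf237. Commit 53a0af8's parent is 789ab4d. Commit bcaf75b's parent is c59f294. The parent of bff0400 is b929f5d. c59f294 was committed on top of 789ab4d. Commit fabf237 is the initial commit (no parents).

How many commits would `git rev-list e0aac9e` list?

Walking parent pointers from e0aac9e: reachable set = {2cfa412, 53a0af8, 5cad3dd, 789ab4d, b5af31c, bc3d7ba, e0aac9e, fabf237}.
That is 8 commits.

8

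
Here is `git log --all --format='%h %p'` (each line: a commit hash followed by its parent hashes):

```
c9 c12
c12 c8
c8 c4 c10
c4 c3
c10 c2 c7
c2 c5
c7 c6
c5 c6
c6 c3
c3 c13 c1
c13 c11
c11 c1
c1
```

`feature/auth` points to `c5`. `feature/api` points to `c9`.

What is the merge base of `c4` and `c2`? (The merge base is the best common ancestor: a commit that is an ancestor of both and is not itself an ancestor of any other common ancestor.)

Ancestors of c4: {c1, c11, c13, c3, c4}.
Ancestors of c2: {c1, c11, c13, c2, c3, c5, c6}.
Common ancestors: {c1, c11, c13, c3}.
Among these, c3 is not an ancestor of any other common ancestor — it is the merge base.

c3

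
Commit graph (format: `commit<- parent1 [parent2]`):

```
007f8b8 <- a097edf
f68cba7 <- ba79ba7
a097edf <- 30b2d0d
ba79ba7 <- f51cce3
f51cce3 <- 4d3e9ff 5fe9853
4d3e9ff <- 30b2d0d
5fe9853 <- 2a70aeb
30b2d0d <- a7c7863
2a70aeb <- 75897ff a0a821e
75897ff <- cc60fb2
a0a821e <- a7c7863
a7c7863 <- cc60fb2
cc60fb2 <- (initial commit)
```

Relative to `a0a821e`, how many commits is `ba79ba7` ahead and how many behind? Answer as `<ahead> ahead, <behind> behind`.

Reachable from ba79ba7: {2a70aeb, 30b2d0d, 4d3e9ff, 5fe9853, 75897ff, a0a821e, a7c7863, ba79ba7, cc60fb2, f51cce3}.
Reachable from a0a821e: {a0a821e, a7c7863, cc60fb2}.
Only in ba79ba7's history (ahead): {2a70aeb, 30b2d0d, 4d3e9ff, 5fe9853, 75897ff, ba79ba7, f51cce3} — 7.
Only in a0a821e's history (behind): {} — 0.

7 ahead, 0 behind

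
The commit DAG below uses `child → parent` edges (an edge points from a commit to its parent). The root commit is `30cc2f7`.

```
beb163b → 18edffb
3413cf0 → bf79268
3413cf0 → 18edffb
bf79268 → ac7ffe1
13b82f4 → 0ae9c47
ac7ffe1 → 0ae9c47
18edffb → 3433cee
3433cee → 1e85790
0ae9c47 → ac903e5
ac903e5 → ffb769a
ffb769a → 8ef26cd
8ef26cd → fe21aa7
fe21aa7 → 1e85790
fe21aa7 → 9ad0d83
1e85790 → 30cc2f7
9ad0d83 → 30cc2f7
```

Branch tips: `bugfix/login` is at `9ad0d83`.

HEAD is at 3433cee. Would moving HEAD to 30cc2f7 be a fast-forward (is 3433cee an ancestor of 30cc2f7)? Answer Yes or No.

No

A fast-forward from 3433cee to 30cc2f7 is possible iff 3433cee is an ancestor of 30cc2f7.
Ancestors of 30cc2f7: {30cc2f7}.
3433cee is not among them, so fast-forward is not possible.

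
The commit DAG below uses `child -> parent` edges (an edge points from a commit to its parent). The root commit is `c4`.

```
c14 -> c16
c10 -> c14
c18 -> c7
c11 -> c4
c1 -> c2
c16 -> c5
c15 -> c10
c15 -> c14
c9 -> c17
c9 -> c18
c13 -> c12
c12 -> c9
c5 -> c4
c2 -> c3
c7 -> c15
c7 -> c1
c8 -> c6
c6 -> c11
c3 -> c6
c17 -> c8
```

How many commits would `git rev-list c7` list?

12

Walking parent pointers from c7: reachable set = {c1, c10, c11, c14, c15, c16, c2, c3, c4, c5, c6, c7}.
That is 12 commits.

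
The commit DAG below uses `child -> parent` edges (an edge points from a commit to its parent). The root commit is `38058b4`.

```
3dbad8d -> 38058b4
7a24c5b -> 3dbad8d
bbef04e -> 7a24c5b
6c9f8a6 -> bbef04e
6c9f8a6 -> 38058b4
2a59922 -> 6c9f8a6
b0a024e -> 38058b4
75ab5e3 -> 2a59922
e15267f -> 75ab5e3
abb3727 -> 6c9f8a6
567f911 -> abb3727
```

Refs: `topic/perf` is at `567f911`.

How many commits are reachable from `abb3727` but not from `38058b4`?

5

Reachable from abb3727: {38058b4, 3dbad8d, 6c9f8a6, 7a24c5b, abb3727, bbef04e}.
Reachable from 38058b4: {38058b4}.
In abb3727's history but not 38058b4's: {3dbad8d, 6c9f8a6, 7a24c5b, abb3727, bbef04e} — 5 commits.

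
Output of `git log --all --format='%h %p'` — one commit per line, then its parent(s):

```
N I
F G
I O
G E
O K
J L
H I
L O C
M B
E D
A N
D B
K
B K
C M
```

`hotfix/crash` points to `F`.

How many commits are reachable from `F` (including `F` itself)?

6

Walking parent pointers from F: reachable set = {B, D, E, F, G, K}.
That is 6 commits.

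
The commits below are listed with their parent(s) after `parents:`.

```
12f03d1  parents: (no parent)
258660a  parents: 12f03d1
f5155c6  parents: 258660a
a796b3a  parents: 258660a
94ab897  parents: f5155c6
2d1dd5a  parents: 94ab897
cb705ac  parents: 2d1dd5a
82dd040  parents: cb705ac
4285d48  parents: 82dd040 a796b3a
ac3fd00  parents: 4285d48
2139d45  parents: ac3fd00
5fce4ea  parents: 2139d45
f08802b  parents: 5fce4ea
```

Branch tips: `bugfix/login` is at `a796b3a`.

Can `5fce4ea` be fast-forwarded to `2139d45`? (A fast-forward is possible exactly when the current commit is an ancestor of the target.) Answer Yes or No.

No

A fast-forward from 5fce4ea to 2139d45 is possible iff 5fce4ea is an ancestor of 2139d45.
Ancestors of 2139d45: {12f03d1, 2139d45, 258660a, 2d1dd5a, 4285d48, 82dd040, 94ab897, a796b3a, ac3fd00, cb705ac, f5155c6}.
5fce4ea is not among them, so fast-forward is not possible.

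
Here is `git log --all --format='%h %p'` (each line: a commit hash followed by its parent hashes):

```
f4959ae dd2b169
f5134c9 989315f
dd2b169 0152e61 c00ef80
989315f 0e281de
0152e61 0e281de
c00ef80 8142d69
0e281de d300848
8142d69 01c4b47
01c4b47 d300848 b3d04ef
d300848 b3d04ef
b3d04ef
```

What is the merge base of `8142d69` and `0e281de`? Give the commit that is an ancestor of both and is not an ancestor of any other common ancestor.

Ancestors of 8142d69: {01c4b47, 8142d69, b3d04ef, d300848}.
Ancestors of 0e281de: {0e281de, b3d04ef, d300848}.
Common ancestors: {b3d04ef, d300848}.
Among these, d300848 is not an ancestor of any other common ancestor — it is the merge base.

d300848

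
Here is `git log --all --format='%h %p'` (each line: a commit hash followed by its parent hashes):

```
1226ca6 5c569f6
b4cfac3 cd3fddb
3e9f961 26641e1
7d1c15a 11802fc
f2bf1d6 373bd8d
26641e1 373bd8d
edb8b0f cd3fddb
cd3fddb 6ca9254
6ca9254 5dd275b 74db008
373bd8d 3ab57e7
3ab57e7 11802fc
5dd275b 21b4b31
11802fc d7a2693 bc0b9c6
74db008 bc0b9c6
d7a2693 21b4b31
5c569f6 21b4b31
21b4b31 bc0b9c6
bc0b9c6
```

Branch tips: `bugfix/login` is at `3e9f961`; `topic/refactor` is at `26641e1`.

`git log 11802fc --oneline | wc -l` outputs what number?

Walking parent pointers from 11802fc: reachable set = {11802fc, 21b4b31, bc0b9c6, d7a2693}.
That is 4 commits.

4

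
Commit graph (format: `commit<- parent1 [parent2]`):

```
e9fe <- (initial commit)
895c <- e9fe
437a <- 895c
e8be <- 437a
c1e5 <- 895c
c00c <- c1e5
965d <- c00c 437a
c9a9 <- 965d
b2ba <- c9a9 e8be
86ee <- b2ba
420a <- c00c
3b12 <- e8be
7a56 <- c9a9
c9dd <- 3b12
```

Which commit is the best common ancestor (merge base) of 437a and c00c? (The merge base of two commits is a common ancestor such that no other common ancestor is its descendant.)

Ancestors of 437a: {437a, 895c, e9fe}.
Ancestors of c00c: {895c, c00c, c1e5, e9fe}.
Common ancestors: {895c, e9fe}.
Among these, 895c is not an ancestor of any other common ancestor — it is the merge base.

895c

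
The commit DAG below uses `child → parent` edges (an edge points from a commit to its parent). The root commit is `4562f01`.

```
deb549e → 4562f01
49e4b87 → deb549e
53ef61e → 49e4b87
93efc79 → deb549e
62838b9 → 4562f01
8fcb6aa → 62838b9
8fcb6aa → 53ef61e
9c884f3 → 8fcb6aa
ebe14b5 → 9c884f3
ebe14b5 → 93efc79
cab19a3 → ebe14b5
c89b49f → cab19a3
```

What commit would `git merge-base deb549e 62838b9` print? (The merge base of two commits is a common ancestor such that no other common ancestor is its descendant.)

Ancestors of deb549e: {4562f01, deb549e}.
Ancestors of 62838b9: {4562f01, 62838b9}.
Common ancestors: {4562f01}.
The only common ancestor is 4562f01, so it is the merge base.

4562f01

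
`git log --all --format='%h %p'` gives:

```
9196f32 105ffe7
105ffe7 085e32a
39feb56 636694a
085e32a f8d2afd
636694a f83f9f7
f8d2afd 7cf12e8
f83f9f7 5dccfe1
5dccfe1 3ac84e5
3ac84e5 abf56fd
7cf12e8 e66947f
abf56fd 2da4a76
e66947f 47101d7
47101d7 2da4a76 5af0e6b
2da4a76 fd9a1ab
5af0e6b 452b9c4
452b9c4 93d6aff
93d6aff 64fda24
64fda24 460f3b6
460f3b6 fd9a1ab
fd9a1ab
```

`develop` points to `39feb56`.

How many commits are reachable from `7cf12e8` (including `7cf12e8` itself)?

10

Walking parent pointers from 7cf12e8: reachable set = {2da4a76, 452b9c4, 460f3b6, 47101d7, 5af0e6b, 64fda24, 7cf12e8, 93d6aff, e66947f, fd9a1ab}.
That is 10 commits.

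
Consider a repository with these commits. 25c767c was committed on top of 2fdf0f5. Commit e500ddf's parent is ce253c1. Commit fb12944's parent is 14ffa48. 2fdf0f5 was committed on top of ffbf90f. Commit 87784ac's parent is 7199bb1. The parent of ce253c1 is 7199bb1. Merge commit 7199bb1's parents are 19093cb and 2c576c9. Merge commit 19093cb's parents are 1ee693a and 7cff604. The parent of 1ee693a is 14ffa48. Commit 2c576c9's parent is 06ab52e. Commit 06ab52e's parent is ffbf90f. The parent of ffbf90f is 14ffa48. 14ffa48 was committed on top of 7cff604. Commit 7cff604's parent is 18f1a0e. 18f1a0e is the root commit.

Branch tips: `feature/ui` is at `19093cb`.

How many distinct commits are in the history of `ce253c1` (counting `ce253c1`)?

10

Walking parent pointers from ce253c1: reachable set = {06ab52e, 14ffa48, 18f1a0e, 19093cb, 1ee693a, 2c576c9, 7199bb1, 7cff604, ce253c1, ffbf90f}.
That is 10 commits.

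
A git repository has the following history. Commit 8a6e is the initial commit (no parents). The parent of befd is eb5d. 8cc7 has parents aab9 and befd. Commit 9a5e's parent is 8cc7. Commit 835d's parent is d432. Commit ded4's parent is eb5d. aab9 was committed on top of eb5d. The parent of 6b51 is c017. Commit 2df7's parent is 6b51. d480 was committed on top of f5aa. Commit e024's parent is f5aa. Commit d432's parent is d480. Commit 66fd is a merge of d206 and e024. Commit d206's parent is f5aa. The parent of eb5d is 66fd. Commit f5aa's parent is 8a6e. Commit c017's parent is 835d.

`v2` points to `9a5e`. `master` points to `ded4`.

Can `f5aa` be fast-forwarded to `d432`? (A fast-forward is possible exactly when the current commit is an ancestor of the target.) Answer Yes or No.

A fast-forward from f5aa to d432 is possible iff f5aa is an ancestor of d432.
Ancestors of d432: {8a6e, d432, d480, f5aa}.
f5aa is among them, so fast-forward is possible.

Yes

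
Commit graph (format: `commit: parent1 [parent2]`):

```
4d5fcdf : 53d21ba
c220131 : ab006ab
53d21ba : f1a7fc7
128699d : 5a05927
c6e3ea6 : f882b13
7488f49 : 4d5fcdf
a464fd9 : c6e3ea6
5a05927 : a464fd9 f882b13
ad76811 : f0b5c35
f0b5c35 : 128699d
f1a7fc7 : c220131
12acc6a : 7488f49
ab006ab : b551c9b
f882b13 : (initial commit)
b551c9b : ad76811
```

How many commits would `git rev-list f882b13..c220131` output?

Reachable from c220131: {128699d, 5a05927, a464fd9, ab006ab, ad76811, b551c9b, c220131, c6e3ea6, f0b5c35, f882b13}.
Reachable from f882b13: {f882b13}.
In c220131's history but not f882b13's: {128699d, 5a05927, a464fd9, ab006ab, ad76811, b551c9b, c220131, c6e3ea6, f0b5c35} — 9 commits.

9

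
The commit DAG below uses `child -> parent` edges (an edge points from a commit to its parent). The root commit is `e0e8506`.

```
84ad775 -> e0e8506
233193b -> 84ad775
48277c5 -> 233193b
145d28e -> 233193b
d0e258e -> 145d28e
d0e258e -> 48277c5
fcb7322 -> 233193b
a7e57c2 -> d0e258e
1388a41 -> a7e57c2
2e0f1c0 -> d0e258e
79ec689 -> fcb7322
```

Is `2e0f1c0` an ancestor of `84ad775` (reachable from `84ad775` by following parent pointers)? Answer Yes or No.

Ancestors of 84ad775: {84ad775, e0e8506}.
2e0f1c0 is not in that set, so it is not an ancestor of 84ad775.

No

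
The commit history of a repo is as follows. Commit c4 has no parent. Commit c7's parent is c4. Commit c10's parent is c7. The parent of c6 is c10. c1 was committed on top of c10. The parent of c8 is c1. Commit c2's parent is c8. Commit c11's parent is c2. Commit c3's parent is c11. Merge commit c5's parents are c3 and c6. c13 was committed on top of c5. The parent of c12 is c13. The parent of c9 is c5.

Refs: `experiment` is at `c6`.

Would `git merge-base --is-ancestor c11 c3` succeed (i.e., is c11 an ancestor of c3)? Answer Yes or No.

Ancestors of c3 (commits reachable by following parents): {c1, c10, c11, c2, c3, c4, c7, c8}.
c11 is in that set, so it is an ancestor of c3.

Yes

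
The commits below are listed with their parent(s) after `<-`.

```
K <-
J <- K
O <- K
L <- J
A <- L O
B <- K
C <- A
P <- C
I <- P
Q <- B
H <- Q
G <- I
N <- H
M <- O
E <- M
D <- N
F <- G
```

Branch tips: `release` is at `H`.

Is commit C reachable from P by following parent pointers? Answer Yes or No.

Ancestors of P (commits reachable by following parents): {A, C, J, K, L, O, P}.
C is in that set, so it is an ancestor of P.

Yes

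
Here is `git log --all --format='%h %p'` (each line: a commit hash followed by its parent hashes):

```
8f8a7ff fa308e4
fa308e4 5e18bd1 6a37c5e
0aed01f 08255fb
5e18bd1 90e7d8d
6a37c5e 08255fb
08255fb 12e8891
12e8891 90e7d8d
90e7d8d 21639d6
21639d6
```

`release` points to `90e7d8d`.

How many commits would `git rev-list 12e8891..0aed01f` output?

Reachable from 0aed01f: {08255fb, 0aed01f, 12e8891, 21639d6, 90e7d8d}.
Reachable from 12e8891: {12e8891, 21639d6, 90e7d8d}.
In 0aed01f's history but not 12e8891's: {08255fb, 0aed01f} — 2 commits.

2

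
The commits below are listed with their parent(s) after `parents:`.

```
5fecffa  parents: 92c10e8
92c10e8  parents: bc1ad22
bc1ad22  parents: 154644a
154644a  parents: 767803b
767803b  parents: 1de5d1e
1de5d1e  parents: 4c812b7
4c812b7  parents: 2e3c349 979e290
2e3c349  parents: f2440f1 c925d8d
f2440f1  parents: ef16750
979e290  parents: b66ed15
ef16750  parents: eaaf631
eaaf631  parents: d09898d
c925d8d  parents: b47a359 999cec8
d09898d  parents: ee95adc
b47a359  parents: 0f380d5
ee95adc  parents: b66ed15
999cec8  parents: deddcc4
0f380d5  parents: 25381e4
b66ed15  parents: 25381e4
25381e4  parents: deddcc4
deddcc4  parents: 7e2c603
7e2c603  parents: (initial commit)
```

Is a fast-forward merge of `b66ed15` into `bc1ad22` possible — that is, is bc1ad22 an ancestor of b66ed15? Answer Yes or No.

No

A fast-forward from bc1ad22 to b66ed15 is possible iff bc1ad22 is an ancestor of b66ed15.
Ancestors of b66ed15: {25381e4, 7e2c603, b66ed15, deddcc4}.
bc1ad22 is not among them, so fast-forward is not possible.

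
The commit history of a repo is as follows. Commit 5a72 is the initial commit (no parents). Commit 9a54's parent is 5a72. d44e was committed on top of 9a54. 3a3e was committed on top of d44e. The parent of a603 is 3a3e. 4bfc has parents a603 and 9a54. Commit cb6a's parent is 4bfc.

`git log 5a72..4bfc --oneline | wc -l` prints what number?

5

Reachable from 4bfc: {3a3e, 4bfc, 5a72, 9a54, a603, d44e}.
Reachable from 5a72: {5a72}.
In 4bfc's history but not 5a72's: {3a3e, 4bfc, 9a54, a603, d44e} — 5 commits.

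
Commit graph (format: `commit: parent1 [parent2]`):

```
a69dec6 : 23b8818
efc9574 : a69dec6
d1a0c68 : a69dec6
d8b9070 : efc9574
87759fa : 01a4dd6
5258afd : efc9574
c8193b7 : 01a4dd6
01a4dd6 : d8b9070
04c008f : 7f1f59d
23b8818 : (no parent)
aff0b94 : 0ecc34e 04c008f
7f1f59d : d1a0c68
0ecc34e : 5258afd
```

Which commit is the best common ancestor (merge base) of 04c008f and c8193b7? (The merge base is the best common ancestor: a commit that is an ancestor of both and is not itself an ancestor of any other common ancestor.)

a69dec6

Ancestors of 04c008f: {04c008f, 23b8818, 7f1f59d, a69dec6, d1a0c68}.
Ancestors of c8193b7: {01a4dd6, 23b8818, a69dec6, c8193b7, d8b9070, efc9574}.
Common ancestors: {23b8818, a69dec6}.
Among these, a69dec6 is not an ancestor of any other common ancestor — it is the merge base.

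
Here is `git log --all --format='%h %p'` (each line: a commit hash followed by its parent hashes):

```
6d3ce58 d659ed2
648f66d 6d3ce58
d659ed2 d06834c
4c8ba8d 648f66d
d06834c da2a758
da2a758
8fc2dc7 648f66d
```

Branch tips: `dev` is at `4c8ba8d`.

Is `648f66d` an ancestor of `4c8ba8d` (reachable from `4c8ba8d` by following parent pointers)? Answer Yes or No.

Ancestors of 4c8ba8d (commits reachable by following parents): {4c8ba8d, 648f66d, 6d3ce58, d06834c, d659ed2, da2a758}.
648f66d is in that set, so it is an ancestor of 4c8ba8d.

Yes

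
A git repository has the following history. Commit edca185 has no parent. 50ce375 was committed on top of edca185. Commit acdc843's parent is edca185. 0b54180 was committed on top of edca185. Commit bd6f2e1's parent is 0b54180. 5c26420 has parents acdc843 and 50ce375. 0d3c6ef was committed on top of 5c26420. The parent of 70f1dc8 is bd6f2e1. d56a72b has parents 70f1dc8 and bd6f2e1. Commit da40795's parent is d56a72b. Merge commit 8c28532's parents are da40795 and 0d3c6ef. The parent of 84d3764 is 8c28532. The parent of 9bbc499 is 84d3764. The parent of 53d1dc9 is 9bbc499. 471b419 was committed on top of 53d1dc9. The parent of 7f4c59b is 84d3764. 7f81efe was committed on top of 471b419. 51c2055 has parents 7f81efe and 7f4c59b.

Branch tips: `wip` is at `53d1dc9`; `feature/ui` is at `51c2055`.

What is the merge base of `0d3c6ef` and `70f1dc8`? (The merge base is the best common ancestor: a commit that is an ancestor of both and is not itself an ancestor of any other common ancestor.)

edca185

Ancestors of 0d3c6ef: {0d3c6ef, 50ce375, 5c26420, acdc843, edca185}.
Ancestors of 70f1dc8: {0b54180, 70f1dc8, bd6f2e1, edca185}.
Common ancestors: {edca185}.
The only common ancestor is edca185, so it is the merge base.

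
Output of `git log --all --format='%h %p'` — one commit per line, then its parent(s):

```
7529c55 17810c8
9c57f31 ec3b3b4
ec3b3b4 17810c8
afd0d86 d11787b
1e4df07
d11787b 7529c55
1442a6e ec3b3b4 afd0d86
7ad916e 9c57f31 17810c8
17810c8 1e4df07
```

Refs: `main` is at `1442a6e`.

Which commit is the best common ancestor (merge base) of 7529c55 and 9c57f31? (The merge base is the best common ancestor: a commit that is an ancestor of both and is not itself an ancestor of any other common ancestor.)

17810c8

Ancestors of 7529c55: {17810c8, 1e4df07, 7529c55}.
Ancestors of 9c57f31: {17810c8, 1e4df07, 9c57f31, ec3b3b4}.
Common ancestors: {17810c8, 1e4df07}.
Among these, 17810c8 is not an ancestor of any other common ancestor — it is the merge base.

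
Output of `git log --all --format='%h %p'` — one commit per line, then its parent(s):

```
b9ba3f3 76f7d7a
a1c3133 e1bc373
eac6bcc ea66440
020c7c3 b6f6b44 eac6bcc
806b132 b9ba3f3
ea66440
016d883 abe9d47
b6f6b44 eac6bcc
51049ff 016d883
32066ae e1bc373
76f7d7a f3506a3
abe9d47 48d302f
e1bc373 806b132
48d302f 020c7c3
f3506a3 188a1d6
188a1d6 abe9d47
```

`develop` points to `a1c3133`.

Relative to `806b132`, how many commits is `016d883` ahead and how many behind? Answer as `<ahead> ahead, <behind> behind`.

Reachable from 016d883: {016d883, 020c7c3, 48d302f, abe9d47, b6f6b44, ea66440, eac6bcc}.
Reachable from 806b132: {020c7c3, 188a1d6, 48d302f, 76f7d7a, 806b132, abe9d47, b6f6b44, b9ba3f3, ea66440, eac6bcc, f3506a3}.
Only in 016d883's history (ahead): {016d883} — 1.
Only in 806b132's history (behind): {188a1d6, 76f7d7a, 806b132, b9ba3f3, f3506a3} — 5.

1 ahead, 5 behind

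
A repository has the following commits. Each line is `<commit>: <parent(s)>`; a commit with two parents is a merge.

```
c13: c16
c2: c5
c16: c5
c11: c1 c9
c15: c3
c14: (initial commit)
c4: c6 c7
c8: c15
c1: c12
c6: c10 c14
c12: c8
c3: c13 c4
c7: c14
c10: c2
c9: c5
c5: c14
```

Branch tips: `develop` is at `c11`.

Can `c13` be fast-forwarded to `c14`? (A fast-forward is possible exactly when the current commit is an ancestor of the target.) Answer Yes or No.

A fast-forward from c13 to c14 is possible iff c13 is an ancestor of c14.
Ancestors of c14: {c14}.
c13 is not among them, so fast-forward is not possible.

No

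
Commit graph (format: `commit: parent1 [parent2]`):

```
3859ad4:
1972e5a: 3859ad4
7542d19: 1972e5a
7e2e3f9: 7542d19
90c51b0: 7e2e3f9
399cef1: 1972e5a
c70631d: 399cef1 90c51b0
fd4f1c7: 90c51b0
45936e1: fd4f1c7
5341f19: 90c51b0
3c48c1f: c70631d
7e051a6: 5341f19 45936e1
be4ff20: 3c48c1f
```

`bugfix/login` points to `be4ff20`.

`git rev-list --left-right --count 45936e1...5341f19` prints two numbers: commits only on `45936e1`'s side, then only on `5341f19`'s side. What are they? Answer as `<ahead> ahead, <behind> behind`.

Reachable from 45936e1: {1972e5a, 3859ad4, 45936e1, 7542d19, 7e2e3f9, 90c51b0, fd4f1c7}.
Reachable from 5341f19: {1972e5a, 3859ad4, 5341f19, 7542d19, 7e2e3f9, 90c51b0}.
Only in 45936e1's history (ahead): {45936e1, fd4f1c7} — 2.
Only in 5341f19's history (behind): {5341f19} — 1.

2 ahead, 1 behind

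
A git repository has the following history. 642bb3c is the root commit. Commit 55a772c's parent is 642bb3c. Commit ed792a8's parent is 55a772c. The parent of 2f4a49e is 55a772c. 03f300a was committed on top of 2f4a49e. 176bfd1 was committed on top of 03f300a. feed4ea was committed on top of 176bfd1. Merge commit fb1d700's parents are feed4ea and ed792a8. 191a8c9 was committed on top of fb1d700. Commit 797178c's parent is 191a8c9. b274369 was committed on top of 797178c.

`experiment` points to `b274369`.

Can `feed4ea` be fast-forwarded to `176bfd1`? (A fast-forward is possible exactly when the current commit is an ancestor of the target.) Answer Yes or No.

No

A fast-forward from feed4ea to 176bfd1 is possible iff feed4ea is an ancestor of 176bfd1.
Ancestors of 176bfd1: {03f300a, 176bfd1, 2f4a49e, 55a772c, 642bb3c}.
feed4ea is not among them, so fast-forward is not possible.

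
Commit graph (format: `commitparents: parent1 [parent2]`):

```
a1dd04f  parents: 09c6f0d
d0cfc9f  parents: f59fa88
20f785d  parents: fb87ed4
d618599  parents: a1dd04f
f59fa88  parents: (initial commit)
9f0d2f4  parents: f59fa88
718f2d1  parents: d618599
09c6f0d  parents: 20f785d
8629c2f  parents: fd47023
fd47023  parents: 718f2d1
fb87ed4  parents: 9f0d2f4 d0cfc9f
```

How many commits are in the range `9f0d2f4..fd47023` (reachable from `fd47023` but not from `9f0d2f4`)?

8

Reachable from fd47023: {09c6f0d, 20f785d, 718f2d1, 9f0d2f4, a1dd04f, d0cfc9f, d618599, f59fa88, fb87ed4, fd47023}.
Reachable from 9f0d2f4: {9f0d2f4, f59fa88}.
In fd47023's history but not 9f0d2f4's: {09c6f0d, 20f785d, 718f2d1, a1dd04f, d0cfc9f, d618599, fb87ed4, fd47023} — 8 commits.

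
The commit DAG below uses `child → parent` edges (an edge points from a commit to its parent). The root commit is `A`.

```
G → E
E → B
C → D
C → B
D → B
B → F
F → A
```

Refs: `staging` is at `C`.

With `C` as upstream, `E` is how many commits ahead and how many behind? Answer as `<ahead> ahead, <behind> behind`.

1 ahead, 2 behind

Reachable from E: {A, B, E, F}.
Reachable from C: {A, B, C, D, F}.
Only in E's history (ahead): {E} — 1.
Only in C's history (behind): {C, D} — 2.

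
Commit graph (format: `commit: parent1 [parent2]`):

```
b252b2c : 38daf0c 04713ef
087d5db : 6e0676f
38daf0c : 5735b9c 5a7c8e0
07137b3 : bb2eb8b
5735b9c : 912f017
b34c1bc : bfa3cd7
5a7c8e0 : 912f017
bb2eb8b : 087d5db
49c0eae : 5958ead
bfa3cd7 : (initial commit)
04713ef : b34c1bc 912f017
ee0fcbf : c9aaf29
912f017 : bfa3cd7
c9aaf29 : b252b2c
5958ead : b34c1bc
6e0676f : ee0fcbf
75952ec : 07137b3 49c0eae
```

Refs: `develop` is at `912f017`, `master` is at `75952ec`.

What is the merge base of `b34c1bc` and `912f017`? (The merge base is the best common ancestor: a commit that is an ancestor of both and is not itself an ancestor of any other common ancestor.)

bfa3cd7

Ancestors of b34c1bc: {b34c1bc, bfa3cd7}.
Ancestors of 912f017: {912f017, bfa3cd7}.
Common ancestors: {bfa3cd7}.
The only common ancestor is bfa3cd7, so it is the merge base.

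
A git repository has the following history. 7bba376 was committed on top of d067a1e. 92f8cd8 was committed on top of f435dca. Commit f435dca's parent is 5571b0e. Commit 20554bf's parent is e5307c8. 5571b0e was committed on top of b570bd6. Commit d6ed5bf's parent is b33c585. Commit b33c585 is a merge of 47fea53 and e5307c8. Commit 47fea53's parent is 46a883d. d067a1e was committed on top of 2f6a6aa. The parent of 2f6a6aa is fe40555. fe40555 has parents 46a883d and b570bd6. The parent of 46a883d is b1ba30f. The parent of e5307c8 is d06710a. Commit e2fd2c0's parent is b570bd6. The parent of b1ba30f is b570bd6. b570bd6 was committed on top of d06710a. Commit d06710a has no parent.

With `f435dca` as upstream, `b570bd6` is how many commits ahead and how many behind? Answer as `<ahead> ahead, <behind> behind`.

Reachable from b570bd6: {b570bd6, d06710a}.
Reachable from f435dca: {5571b0e, b570bd6, d06710a, f435dca}.
Only in b570bd6's history (ahead): {} — 0.
Only in f435dca's history (behind): {5571b0e, f435dca} — 2.

0 ahead, 2 behind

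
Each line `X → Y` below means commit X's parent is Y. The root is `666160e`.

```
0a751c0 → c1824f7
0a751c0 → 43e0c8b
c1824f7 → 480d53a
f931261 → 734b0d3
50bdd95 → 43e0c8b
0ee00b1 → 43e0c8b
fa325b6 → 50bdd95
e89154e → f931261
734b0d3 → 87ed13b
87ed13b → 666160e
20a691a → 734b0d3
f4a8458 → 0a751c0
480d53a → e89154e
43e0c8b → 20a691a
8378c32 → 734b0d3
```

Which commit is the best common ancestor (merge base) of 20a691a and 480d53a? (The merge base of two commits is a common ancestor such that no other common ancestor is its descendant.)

734b0d3

Ancestors of 20a691a: {20a691a, 666160e, 734b0d3, 87ed13b}.
Ancestors of 480d53a: {480d53a, 666160e, 734b0d3, 87ed13b, e89154e, f931261}.
Common ancestors: {666160e, 734b0d3, 87ed13b}.
Among these, 734b0d3 is not an ancestor of any other common ancestor — it is the merge base.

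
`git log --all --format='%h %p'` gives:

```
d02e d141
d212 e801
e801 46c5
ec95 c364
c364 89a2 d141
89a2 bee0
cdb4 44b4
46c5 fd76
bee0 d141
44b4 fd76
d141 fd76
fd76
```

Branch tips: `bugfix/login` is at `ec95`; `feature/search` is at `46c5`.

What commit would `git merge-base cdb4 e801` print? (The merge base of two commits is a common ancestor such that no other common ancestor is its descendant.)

fd76

Ancestors of cdb4: {44b4, cdb4, fd76}.
Ancestors of e801: {46c5, e801, fd76}.
Common ancestors: {fd76}.
The only common ancestor is fd76, so it is the merge base.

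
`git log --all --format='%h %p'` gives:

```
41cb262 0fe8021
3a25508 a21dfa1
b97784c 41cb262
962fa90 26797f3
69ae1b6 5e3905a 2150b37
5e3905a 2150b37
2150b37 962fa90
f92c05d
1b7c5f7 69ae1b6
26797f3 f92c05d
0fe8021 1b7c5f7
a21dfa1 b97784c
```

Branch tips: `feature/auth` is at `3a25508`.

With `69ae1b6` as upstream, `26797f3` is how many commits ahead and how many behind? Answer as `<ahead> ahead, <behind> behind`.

Reachable from 26797f3: {26797f3, f92c05d}.
Reachable from 69ae1b6: {2150b37, 26797f3, 5e3905a, 69ae1b6, 962fa90, f92c05d}.
Only in 26797f3's history (ahead): {} — 0.
Only in 69ae1b6's history (behind): {2150b37, 5e3905a, 69ae1b6, 962fa90} — 4.

0 ahead, 4 behind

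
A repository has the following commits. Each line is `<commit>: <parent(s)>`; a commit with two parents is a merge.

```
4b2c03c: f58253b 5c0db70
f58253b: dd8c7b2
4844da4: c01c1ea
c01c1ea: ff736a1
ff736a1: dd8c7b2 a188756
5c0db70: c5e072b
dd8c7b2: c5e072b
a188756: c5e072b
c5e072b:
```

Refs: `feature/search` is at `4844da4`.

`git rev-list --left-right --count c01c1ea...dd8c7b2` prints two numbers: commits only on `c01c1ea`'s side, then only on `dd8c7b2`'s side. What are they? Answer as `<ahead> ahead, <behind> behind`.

Reachable from c01c1ea: {a188756, c01c1ea, c5e072b, dd8c7b2, ff736a1}.
Reachable from dd8c7b2: {c5e072b, dd8c7b2}.
Only in c01c1ea's history (ahead): {a188756, c01c1ea, ff736a1} — 3.
Only in dd8c7b2's history (behind): {} — 0.

3 ahead, 0 behind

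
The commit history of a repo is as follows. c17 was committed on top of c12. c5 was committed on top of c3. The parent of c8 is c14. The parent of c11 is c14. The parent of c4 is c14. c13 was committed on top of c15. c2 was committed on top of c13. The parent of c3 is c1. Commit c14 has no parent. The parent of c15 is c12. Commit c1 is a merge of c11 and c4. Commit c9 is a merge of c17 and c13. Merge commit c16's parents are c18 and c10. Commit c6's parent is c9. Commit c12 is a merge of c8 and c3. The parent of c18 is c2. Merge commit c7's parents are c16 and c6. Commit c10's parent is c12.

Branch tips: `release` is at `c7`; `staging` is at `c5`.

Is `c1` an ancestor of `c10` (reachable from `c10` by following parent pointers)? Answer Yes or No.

Ancestors of c10 (commits reachable by following parents): {c1, c10, c11, c12, c14, c3, c4, c8}.
c1 is in that set, so it is an ancestor of c10.

Yes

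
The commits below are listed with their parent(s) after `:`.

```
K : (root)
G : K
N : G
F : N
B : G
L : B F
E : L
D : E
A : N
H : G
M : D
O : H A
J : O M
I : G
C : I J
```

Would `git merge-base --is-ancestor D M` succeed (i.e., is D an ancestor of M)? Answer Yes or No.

Ancestors of M (commits reachable by following parents): {B, D, E, F, G, K, L, M, N}.
D is in that set, so it is an ancestor of M.

Yes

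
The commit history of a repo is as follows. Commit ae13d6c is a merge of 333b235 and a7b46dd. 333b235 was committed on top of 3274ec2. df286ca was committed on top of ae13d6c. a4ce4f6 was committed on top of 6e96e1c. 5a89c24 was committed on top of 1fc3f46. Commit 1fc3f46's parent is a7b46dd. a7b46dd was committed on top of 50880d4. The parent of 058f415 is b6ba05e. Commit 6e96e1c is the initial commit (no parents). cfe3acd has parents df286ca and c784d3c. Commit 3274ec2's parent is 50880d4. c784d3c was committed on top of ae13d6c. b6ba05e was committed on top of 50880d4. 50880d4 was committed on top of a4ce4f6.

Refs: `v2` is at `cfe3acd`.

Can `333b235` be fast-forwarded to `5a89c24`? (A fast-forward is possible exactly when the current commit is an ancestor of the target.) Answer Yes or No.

A fast-forward from 333b235 to 5a89c24 is possible iff 333b235 is an ancestor of 5a89c24.
Ancestors of 5a89c24: {1fc3f46, 50880d4, 5a89c24, 6e96e1c, a4ce4f6, a7b46dd}.
333b235 is not among them, so fast-forward is not possible.

No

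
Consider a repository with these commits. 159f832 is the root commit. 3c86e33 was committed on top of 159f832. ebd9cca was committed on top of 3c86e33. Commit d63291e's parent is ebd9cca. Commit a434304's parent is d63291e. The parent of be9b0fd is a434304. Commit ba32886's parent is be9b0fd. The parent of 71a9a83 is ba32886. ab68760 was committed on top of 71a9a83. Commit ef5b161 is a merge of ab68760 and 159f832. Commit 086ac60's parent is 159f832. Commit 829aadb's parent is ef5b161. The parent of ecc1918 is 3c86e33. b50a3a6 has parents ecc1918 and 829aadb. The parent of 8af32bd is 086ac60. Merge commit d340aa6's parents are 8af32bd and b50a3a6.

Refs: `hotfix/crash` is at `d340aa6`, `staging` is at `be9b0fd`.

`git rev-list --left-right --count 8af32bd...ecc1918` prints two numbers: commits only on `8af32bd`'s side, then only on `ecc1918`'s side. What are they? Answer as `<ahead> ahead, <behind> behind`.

2 ahead, 2 behind

Reachable from 8af32bd: {086ac60, 159f832, 8af32bd}.
Reachable from ecc1918: {159f832, 3c86e33, ecc1918}.
Only in 8af32bd's history (ahead): {086ac60, 8af32bd} — 2.
Only in ecc1918's history (behind): {3c86e33, ecc1918} — 2.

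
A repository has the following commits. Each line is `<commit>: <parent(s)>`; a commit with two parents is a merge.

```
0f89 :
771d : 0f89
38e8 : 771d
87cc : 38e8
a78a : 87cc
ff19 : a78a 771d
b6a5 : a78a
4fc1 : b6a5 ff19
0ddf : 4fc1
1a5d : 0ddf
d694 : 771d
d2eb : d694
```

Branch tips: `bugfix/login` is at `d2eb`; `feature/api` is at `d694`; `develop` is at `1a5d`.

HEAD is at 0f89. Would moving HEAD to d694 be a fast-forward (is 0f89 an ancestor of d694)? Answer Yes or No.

Yes

A fast-forward from 0f89 to d694 is possible iff 0f89 is an ancestor of d694.
Ancestors of d694: {0f89, 771d, d694}.
0f89 is among them, so fast-forward is possible.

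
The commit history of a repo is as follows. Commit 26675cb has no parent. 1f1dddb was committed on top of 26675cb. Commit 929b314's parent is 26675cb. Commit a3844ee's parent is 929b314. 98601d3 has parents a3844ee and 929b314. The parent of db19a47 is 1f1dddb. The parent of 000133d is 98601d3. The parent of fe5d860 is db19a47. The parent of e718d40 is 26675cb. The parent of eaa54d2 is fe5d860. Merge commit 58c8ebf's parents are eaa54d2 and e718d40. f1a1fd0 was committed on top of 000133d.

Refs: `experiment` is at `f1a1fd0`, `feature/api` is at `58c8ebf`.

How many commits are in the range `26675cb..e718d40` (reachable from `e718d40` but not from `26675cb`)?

Reachable from e718d40: {26675cb, e718d40}.
Reachable from 26675cb: {26675cb}.
In e718d40's history but not 26675cb's: {e718d40} — 1 commit.

1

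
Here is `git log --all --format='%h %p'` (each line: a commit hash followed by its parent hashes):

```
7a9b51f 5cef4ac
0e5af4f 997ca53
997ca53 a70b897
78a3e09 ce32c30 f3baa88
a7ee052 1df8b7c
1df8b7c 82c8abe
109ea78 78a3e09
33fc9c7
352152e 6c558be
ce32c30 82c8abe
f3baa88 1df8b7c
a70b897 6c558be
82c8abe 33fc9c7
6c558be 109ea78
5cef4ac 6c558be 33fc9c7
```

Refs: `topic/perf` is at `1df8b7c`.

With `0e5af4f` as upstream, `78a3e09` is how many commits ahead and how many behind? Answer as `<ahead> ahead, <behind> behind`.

Reachable from 78a3e09: {1df8b7c, 33fc9c7, 78a3e09, 82c8abe, ce32c30, f3baa88}.
Reachable from 0e5af4f: {0e5af4f, 109ea78, 1df8b7c, 33fc9c7, 6c558be, 78a3e09, 82c8abe, 997ca53, a70b897, ce32c30, f3baa88}.
Only in 78a3e09's history (ahead): {} — 0.
Only in 0e5af4f's history (behind): {0e5af4f, 109ea78, 6c558be, 997ca53, a70b897} — 5.

0 ahead, 5 behind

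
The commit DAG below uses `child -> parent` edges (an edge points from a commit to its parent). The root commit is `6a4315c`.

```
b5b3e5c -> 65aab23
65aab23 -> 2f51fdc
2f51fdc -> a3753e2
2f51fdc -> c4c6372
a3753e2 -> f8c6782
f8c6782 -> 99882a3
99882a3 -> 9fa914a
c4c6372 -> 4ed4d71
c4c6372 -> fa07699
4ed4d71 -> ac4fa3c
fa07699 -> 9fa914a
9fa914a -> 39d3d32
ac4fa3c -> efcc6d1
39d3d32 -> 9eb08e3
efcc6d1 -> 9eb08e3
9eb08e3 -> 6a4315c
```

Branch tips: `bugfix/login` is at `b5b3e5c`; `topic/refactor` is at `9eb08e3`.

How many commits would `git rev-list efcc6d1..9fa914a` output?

Reachable from 9fa914a: {39d3d32, 6a4315c, 9eb08e3, 9fa914a}.
Reachable from efcc6d1: {6a4315c, 9eb08e3, efcc6d1}.
In 9fa914a's history but not efcc6d1's: {39d3d32, 9fa914a} — 2 commits.

2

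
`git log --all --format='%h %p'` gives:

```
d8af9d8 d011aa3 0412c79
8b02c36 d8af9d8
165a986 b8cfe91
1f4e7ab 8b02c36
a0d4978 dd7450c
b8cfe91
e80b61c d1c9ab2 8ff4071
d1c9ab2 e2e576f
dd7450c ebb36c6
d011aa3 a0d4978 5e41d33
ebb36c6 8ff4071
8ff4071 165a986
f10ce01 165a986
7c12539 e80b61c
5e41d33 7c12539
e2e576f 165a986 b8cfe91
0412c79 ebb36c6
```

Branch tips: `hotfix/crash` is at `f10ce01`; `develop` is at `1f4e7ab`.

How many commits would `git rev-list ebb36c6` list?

Walking parent pointers from ebb36c6: reachable set = {165a986, 8ff4071, b8cfe91, ebb36c6}.
That is 4 commits.

4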